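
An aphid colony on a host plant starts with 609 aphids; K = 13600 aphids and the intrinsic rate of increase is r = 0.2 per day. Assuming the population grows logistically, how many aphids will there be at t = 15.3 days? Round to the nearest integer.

6799 aphids

A = (K − N₀)/N₀ = (13600 − 609)/609 = 21.332.
N(t) = K/(1 + A·e^(−rt)) = 13600/(1 + 21.332×e^(−0.2×15.3)).
e^(−3.06) = 0.046888; denominator = 1 + 21.332×0.046888 = 2.0002.
N = 13600/2.0002 = 6799.34.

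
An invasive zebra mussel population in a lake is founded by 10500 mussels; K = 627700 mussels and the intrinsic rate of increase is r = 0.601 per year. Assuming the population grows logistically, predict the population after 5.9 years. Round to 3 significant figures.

A = (K − N₀)/N₀ = (627700 − 10500)/10500 = 58.781.
N(t) = K/(1 + A·e^(−rt)) = 627700/(1 + 58.781×e^(−0.601×5.9)).
e^(−3.546) = 0.028843; denominator = 1 + 58.781×0.028843 = 2.6954.
N = 627700/2.6954 = 232878.

233000 mussels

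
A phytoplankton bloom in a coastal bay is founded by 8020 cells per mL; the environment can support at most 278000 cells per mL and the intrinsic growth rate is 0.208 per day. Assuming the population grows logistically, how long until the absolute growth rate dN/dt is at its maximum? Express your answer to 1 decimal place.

16.9 days

Logistic growth is fastest at N = K/2 = 139000.
A = (K − N₀)/N₀ = 33.663. Set K/(1 + A·e^(−rt)) = K/2 → A·e^(−rt) = 1.
e^(−0.208t) = 1/33.663 = 0.0297059, so t = ln(33.663)/0.208 = 3.5164/0.208 = 16.906.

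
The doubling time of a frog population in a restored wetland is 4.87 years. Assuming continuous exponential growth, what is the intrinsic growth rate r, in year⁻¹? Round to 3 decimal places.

r = ln(2)/t_d = 0.6931/4.87 = 0.14233.

0.142 per year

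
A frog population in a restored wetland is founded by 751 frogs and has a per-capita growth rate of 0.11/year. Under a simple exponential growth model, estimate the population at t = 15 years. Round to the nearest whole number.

N(t) = N₀·e^(rt) = 751 × e^(0.11×15) = 751 × e^1.65.
e^1.65 ≈ 5.207, so N ≈ 751 × 5.207 = 3910.44.

3910 frogs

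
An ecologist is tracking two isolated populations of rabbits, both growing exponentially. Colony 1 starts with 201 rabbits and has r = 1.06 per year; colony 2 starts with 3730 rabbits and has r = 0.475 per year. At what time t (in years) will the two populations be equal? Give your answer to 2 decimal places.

Set 201·e^(1.06t) = 3730·e^(0.475t).
e^((1.06 − 0.475)t) = 3730/201 → e^(0.585·t) = 18.557.
0.585·t = ln(18.557) = 2.9209, so t = 2.9209/0.585 = 4.9929.

4.99 years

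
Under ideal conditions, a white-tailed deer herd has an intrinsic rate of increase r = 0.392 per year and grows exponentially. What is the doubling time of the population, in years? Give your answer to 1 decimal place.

Doubling time t_d = ln(2)/r = 0.6931/0.392 = 1.7682.

1.8 years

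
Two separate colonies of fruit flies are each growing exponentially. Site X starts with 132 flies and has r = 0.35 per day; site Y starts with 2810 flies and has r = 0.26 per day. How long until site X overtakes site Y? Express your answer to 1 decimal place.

Set 132·e^(0.35t) = 2810·e^(0.26t).
e^((0.35 − 0.26)t) = 2810/132 → e^(0.09·t) = 21.288.
0.09·t = ln(21.288) = 3.0581, so t = 3.0581/0.09 = 33.979.

34.0 days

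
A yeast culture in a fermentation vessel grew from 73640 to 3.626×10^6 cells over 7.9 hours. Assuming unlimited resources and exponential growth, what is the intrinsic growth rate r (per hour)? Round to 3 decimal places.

0.493 per hour

From N(t) = N₀·e^(rt): e^(r·7.9) = 3.626×10^6/73640 = 49.24.
r·7.9 = ln(49.24) = 3.8967, so r = 3.8967/7.9 = 0.49325.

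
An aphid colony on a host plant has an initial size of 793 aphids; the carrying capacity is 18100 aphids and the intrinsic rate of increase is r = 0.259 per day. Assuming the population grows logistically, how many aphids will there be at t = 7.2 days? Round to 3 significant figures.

A = (K − N₀)/N₀ = (18100 − 793)/793 = 21.825.
N(t) = K/(1 + A·e^(−rt)) = 18100/(1 + 21.825×e^(−0.259×7.2)).
e^(−1.865) = 0.15493; denominator = 1 + 21.825×0.15493 = 4.3812.
N = 18100/4.3812 = 4131.25.

4130 aphids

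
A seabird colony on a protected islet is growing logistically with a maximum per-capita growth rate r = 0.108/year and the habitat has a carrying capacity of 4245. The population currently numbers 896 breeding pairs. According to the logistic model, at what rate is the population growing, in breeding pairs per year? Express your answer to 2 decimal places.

76.34 breeding pairs per year

dN/dt = rN(1 − N/K) = 0.108 × 896 × (1 − 896/4245).
1 − 896/4245 = 0.78893; dN/dt = 0.108 × 896 × 0.78893 = 76.343.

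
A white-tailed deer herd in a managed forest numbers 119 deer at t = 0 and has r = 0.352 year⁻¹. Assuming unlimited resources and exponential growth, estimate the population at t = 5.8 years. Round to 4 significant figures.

916.6 deer

N(t) = N₀·e^(rt) = 119 × e^(0.352×5.8) = 119 × e^2.042.
e^2.042 ≈ 7.7029, so N ≈ 119 × 7.7029 = 916.648.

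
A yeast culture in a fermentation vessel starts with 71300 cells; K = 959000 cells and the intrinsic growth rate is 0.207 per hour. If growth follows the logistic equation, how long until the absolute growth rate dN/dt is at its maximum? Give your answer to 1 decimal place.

12.2 hours

Logistic growth is fastest at N = K/2 = 479500.
A = (K − N₀)/N₀ = 12.45. Set K/(1 + A·e^(−rt)) = K/2 → A·e^(−rt) = 1.
e^(−0.207t) = 1/12.45 = 0.0803199, so t = ln(12.45)/0.207 = 2.5217/0.207 = 12.182.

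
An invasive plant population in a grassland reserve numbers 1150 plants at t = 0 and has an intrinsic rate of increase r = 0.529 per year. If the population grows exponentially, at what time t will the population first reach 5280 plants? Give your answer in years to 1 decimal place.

2.9 years

Set N₀·e^(rt) = 5280: e^(0.529·t) = 5280/1150 = 4.5913.
0.529·t = ln(4.5913) = 1.5242, so t = 1.5242/0.529 = 2.8812.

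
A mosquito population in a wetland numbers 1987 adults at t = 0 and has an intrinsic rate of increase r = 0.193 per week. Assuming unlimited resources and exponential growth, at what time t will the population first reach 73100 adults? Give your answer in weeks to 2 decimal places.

Set N₀·e^(rt) = 73100: e^(0.193·t) = 73100/1987 = 36.789.
0.193·t = ln(36.789) = 3.6052, so t = 3.6052/0.193 = 18.68.

18.68 weeks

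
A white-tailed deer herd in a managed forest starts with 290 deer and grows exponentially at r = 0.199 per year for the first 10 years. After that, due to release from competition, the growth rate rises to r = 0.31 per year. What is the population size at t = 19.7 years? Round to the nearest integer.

42911 deer

Phase 1: N(10) = 290·e^(0.199×10) = 290·e^1.99 = 2121.5.
Phase 2 runs for 19.7 − 10 = 9.7 years at r = 0.31.
N(19.7) = 2121.5·e^(0.31×9.7) = 2121.5·e^3.007 = 42910.9.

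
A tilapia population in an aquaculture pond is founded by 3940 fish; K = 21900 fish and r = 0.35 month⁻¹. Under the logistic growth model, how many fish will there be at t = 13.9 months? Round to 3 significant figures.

21200 fish

A = (K − N₀)/N₀ = (21900 − 3940)/3940 = 4.5584.
N(t) = K/(1 + A·e^(−rt)) = 21900/(1 + 4.5584×e^(−0.35×13.9)).
e^(−4.865) = 0.0077118; denominator = 1 + 4.5584×0.0077118 = 1.0352.
N = 21900/1.0352 = 21156.3.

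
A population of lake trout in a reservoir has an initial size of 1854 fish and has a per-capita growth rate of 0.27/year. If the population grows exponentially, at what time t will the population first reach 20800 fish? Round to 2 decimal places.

Set N₀·e^(rt) = 20800: e^(0.27·t) = 20800/1854 = 11.219.
0.27·t = ln(11.219) = 2.4176, so t = 2.4176/0.27 = 8.9541.

8.95 years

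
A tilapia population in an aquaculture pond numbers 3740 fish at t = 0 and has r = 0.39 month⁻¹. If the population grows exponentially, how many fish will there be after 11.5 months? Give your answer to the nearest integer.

331652 fish

N(t) = N₀·e^(rt) = 3740 × e^(0.39×11.5) = 3740 × e^4.485.
e^4.485 ≈ 88.677, so N ≈ 3740 × 88.677 = 331652.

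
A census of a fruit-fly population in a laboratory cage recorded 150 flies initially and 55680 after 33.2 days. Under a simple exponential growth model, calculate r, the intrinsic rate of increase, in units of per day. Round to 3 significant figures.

From N(t) = N₀·e^(rt): e^(r·33.2) = 55680/150 = 371.2.
r·33.2 = ln(371.2) = 5.9167, so r = 5.9167/33.2 = 0.17822.

0.178 per day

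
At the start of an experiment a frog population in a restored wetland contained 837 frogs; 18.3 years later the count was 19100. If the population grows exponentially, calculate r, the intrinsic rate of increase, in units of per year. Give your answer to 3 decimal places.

From N(t) = N₀·e^(rt): e^(r·18.3) = 19100/837 = 22.82.
r·18.3 = ln(22.82) = 3.1276, so r = 3.1276/18.3 = 0.17091.

0.171 per year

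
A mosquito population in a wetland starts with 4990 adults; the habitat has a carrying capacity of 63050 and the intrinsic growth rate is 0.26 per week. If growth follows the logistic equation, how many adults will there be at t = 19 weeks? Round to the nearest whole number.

58205 adults

A = (K − N₀)/N₀ = (63050 − 4990)/4990 = 11.635.
N(t) = K/(1 + A·e^(−rt)) = 63050/(1 + 11.635×e^(−0.26×19)).
e^(−4.94) = 0.0071546; denominator = 1 + 11.635×0.0071546 = 1.0832.
N = 63050/1.0832 = 58204.7.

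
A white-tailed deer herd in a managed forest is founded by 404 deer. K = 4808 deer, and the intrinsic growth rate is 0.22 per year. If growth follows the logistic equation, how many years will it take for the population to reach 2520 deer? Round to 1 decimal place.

A = (K − N₀)/N₀ = (4808 − 404)/404 = 10.901.
Solve 4808/(1 + 10.901·e^(−0.22t)) = 2520: 1 + 10.901·e^(−0.22t) = 1.9079, so e^(−0.22t) = 0.0832894.
−0.22·t = ln(0.0832894) = -2.4854, so t = 2.4854/0.22 = 11.297.

11.3 years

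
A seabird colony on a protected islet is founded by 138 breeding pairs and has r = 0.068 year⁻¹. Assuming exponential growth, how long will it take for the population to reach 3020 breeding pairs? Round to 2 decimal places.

45.38 years

Set N₀·e^(rt) = 3020: e^(0.068·t) = 3020/138 = 21.884.
0.068·t = ln(21.884) = 3.0858, so t = 3.0858/0.068 = 45.379.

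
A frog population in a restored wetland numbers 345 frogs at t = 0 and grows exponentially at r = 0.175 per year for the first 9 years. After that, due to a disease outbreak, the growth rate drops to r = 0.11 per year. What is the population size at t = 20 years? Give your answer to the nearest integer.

5589 frogs

Phase 1: N(9) = 345·e^(0.175×9) = 345·e^1.575 = 1666.61.
Phase 2 runs for 20 − 9 = 11 years at r = 0.11.
N(20) = 1666.61·e^(0.11×11) = 1666.61·e^1.21 = 5588.94.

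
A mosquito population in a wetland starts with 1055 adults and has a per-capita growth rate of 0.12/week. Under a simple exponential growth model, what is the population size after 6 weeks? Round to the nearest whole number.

N(t) = N₀·e^(rt) = 1055 × e^(0.12×6) = 1055 × e^0.72.
e^0.72 ≈ 2.0544, so N ≈ 1055 × 2.0544 = 2167.43.

2167 adults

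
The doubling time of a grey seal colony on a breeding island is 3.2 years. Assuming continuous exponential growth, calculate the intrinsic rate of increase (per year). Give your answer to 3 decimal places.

0.217 per year

r = ln(2)/t_d = 0.6931/3.2 = 0.21661.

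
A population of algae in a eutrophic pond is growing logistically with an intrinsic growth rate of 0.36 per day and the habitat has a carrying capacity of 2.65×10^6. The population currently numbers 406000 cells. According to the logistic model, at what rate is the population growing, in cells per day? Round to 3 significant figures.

dN/dt = rN(1 − N/K) = 0.36 × 406000 × (1 − 406000/2.65×10^6).
1 − 406000/2.65×10^6 = 0.84679; dN/dt = 0.36 × 406000 × 0.84679 = 1.23767×10^5.

124000 cells per day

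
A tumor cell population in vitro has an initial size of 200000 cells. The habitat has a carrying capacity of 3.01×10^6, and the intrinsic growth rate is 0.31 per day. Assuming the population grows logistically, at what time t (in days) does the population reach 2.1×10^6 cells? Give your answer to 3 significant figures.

A = (K − N₀)/N₀ = (3.01×10^6 − 200000)/200000 = 14.05.
Solve 3.01×10^6/(1 + 14.05·e^(−0.31t)) = 2.1×10^6: 1 + 14.05·e^(−0.31t) = 1.4333, so e^(−0.31t) = 0.0308422.
−0.31·t = ln(0.0308422) = -3.4789, so t = 3.4789/0.31 = 11.222.

11.2 days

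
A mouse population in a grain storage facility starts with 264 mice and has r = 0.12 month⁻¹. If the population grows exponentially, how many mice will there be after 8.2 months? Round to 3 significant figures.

N(t) = N₀·e^(rt) = 264 × e^(0.12×8.2) = 264 × e^0.984.
e^0.984 ≈ 2.6751, so N ≈ 264 × 2.6751 = 706.236.

706 mice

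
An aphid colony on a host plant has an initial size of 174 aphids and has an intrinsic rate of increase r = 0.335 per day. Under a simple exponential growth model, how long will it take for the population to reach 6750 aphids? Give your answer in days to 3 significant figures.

Set N₀·e^(rt) = 6750: e^(0.335·t) = 6750/174 = 38.793.
0.335·t = ln(38.793) = 3.6582, so t = 3.6582/0.335 = 10.92.

10.9 days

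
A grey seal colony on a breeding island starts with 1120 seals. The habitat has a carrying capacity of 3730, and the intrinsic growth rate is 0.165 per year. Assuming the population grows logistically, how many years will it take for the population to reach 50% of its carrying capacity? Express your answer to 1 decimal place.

A = (K − N₀)/N₀ = (3730 − 1120)/1120 = 2.3304.
Solve 3730/(1 + 2.3304·e^(−0.165t)) = 1865: 1 + 2.3304·e^(−0.165t) = 2, so e^(−0.165t) = 0.429119.
−0.165·t = ln(0.429119) = -0.84602, so t = 0.84602/0.165 = 5.1274.

5.1 years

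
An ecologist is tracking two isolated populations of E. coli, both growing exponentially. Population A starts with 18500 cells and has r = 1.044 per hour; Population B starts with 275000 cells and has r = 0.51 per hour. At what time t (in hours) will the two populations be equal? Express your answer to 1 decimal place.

5.1 hours

Set 18500·e^(1.044t) = 275000·e^(0.51t).
e^((1.044 − 0.51)t) = 275000/18500 → e^(0.534·t) = 14.865.
0.534·t = ln(14.865) = 2.699, so t = 2.699/0.534 = 5.0543.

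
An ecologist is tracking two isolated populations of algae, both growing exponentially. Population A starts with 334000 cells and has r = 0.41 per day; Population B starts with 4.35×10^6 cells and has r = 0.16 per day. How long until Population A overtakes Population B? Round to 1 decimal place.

Set 334000·e^(0.41t) = 4.35×10^6·e^(0.16t).
e^((0.41 − 0.16)t) = 4.35×10^6/334000 → e^(0.25·t) = 13.024.
0.25·t = ln(13.024) = 2.5668, so t = 2.5668/0.25 = 10.267.

10.3 days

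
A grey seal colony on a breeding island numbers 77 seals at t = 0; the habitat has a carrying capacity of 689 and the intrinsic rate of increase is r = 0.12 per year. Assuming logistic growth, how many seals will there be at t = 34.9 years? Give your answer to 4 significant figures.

614.8 seals

A = (K − N₀)/N₀ = (689 − 77)/77 = 7.9481.
N(t) = K/(1 + A·e^(−rt)) = 689/(1 + 7.9481×e^(−0.12×34.9)).
e^(−4.188) = 0.015177; denominator = 1 + 7.9481×0.015177 = 1.1206.
N = 689/1.1206 = 614.836.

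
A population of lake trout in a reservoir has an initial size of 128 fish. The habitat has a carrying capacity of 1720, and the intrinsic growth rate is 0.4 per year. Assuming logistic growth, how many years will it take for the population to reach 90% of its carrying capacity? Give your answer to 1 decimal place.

A = (K − N₀)/N₀ = (1720 − 128)/128 = 12.438.
Solve 1720/(1 + 12.438·e^(−0.4t)) = 1548: 1 + 12.438·e^(−0.4t) = 1.1111, so e^(−0.4t) = 0.00893356.
−0.4·t = ln(0.00893356) = -4.7179, so t = 4.7179/0.4 = 11.795.

11.8 years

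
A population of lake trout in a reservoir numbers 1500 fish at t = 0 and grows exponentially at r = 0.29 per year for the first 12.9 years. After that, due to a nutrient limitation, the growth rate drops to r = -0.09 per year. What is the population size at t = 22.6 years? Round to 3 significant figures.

Phase 1: N(12.9) = 1500·e^(0.29×12.9) = 1500·e^3.741 = 63210.2.
Phase 2 runs for 22.6 − 12.9 = 9.7 years at r = -0.09.
N(22.6) = 63210.2·e^(-0.09×9.7) = 63210.2·e^-0.873 = 26402.7.

26400 fish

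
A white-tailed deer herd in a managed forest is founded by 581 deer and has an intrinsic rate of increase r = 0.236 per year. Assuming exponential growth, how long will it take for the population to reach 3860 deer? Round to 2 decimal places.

8.02 years

Set N₀·e^(rt) = 3860: e^(0.236·t) = 3860/581 = 6.6437.
0.236·t = ln(6.6437) = 1.8937, so t = 1.8937/0.236 = 8.024.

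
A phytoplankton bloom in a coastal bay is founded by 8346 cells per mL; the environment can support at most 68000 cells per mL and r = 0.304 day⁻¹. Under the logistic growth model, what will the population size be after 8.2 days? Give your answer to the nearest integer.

A = (K − N₀)/N₀ = (68000 − 8346)/8346 = 7.1476.
N(t) = K/(1 + A·e^(−rt)) = 68000/(1 + 7.1476×e^(−0.304×8.2)).
e^(−2.493) = 0.082678; denominator = 1 + 7.1476×0.082678 = 1.591.
N = 68000/1.591 = 42741.7.

42742 cells per mL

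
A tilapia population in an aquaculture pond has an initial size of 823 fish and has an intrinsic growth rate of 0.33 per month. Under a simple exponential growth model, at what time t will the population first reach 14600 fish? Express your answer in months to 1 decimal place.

Set N₀·e^(rt) = 14600: e^(0.33·t) = 14600/823 = 17.74.
0.33·t = ln(17.74) = 2.8758, so t = 2.8758/0.33 = 8.7146.

8.7 months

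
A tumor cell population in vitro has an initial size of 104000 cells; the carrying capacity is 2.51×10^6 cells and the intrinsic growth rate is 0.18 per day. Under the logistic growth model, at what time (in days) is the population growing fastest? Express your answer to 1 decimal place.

17.5 days

Logistic growth is fastest at N = K/2 = 1.255×10^6.
A = (K − N₀)/N₀ = 23.135. Set K/(1 + A·e^(−rt)) = K/2 → A·e^(−rt) = 1.
e^(−0.18t) = 1/23.135 = 0.0432253, so t = ln(23.135)/0.18 = 3.1413/0.18 = 17.452.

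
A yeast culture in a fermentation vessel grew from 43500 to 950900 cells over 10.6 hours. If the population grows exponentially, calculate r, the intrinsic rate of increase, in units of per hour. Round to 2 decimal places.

0.29 per hour

From N(t) = N₀·e^(rt): e^(r·10.6) = 950900/43500 = 21.86.
r·10.6 = ln(21.86) = 3.0846, so r = 3.0846/10.6 = 0.291.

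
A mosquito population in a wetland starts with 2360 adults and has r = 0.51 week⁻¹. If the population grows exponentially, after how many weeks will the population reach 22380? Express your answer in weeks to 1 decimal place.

Set N₀·e^(rt) = 22380: e^(0.51·t) = 22380/2360 = 9.4831.
0.51·t = ln(9.4831) = 2.2495, so t = 2.2495/0.51 = 4.4108.

4.4 weeks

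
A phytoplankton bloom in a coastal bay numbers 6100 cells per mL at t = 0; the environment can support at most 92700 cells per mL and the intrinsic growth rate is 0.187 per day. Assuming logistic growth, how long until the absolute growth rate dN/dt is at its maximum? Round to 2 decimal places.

Logistic growth is fastest at N = K/2 = 46350.
A = (K − N₀)/N₀ = 14.197. Set K/(1 + A·e^(−rt)) = K/2 → A·e^(−rt) = 1.
e^(−0.187t) = 1/14.197 = 0.0704388, so t = ln(14.197)/0.187 = 2.653/0.187 = 14.187.

14.19 days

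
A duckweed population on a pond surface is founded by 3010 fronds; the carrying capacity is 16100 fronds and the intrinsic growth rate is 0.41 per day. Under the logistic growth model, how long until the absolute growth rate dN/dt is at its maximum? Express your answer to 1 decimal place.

3.6 days

Logistic growth is fastest at N = K/2 = 8050.
A = (K − N₀)/N₀ = 4.3488. Set K/(1 + A·e^(−rt)) = K/2 → A·e^(−rt) = 1.
e^(−0.41t) = 1/4.3488 = 0.229947, so t = ln(4.3488)/0.41 = 1.4699/0.41 = 3.5851.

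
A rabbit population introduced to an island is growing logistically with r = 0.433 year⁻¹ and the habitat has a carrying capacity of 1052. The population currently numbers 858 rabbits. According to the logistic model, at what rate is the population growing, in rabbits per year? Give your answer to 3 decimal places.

68.511 rabbits per year

dN/dt = rN(1 − N/K) = 0.433 × 858 × (1 − 858/1052).
1 − 858/1052 = 0.18441; dN/dt = 0.433 × 858 × 0.18441 = 68.511.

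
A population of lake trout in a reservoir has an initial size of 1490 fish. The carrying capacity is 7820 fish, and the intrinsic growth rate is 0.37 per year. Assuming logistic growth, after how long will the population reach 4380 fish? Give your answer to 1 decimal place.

A = (K − N₀)/N₀ = (7820 − 1490)/1490 = 4.2483.
Solve 7820/(1 + 4.2483·e^(−0.37t)) = 4380: 1 + 4.2483·e^(−0.37t) = 1.7854, so e^(−0.37t) = 0.18487.
−0.37·t = ln(0.18487) = -1.6881, so t = 1.6881/0.37 = 4.5624.

4.6 years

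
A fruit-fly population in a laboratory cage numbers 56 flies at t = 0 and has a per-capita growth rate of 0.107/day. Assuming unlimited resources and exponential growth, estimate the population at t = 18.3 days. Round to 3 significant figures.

397 flies

N(t) = N₀·e^(rt) = 56 × e^(0.107×18.3) = 56 × e^1.958.
e^1.958 ≈ 7.0859, so N ≈ 56 × 7.0859 = 396.808.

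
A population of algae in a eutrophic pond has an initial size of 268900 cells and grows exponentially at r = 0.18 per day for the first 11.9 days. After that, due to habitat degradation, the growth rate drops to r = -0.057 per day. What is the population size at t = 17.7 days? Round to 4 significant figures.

Phase 1: N(11.9) = 268900·e^(0.18×11.9) = 268900·e^2.142 = 2.290074×10^6.
Phase 2 runs for 17.7 − 11.9 = 5.8 days at r = -0.057.
N(17.7) = 2.290074×10^6·e^(-0.057×5.8) = 2.290074×10^6·e^-0.3306 = 1.645401×10^6.

1645000 cells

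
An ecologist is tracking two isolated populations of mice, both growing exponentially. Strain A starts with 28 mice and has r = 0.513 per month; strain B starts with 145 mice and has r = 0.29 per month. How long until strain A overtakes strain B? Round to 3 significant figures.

Set 28·e^(0.513t) = 145·e^(0.29t).
e^((0.513 − 0.29)t) = 145/28 → e^(0.223·t) = 5.1786.
0.223·t = ln(5.1786) = 1.6445, so t = 1.6445/0.223 = 7.3746.

7.37 months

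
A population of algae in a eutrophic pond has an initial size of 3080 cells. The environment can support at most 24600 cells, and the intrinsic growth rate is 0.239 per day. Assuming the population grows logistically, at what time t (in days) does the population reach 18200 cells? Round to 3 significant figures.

12.5 days

A = (K − N₀)/N₀ = (24600 − 3080)/3080 = 6.987.
Solve 24600/(1 + 6.987·e^(−0.239t)) = 18200: 1 + 6.987·e^(−0.239t) = 1.3516, so e^(−0.239t) = 0.0503289.
−0.239·t = ln(0.0503289) = -2.9892, so t = 2.9892/0.239 = 12.507.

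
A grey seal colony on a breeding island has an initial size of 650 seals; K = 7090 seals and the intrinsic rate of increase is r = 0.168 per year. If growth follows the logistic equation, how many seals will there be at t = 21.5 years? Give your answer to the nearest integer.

A = (K − N₀)/N₀ = (7090 − 650)/650 = 9.9077.
N(t) = K/(1 + A·e^(−rt)) = 7090/(1 + 9.9077×e^(−0.168×21.5)).
e^(−3.612) = 0.026998; denominator = 1 + 9.9077×0.026998 = 1.2675.
N = 7090/1.2675 = 5593.75.

5594 seals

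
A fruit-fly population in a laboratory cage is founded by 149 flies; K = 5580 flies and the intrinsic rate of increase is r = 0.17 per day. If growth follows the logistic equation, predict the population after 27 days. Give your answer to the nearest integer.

4073 flies

A = (K − N₀)/N₀ = (5580 − 149)/149 = 36.45.
N(t) = K/(1 + A·e^(−rt)) = 5580/(1 + 36.45×e^(−0.17×27)).
e^(−4.59) = 0.010153; denominator = 1 + 36.45×0.010153 = 1.3701.
N = 5580/1.3701 = 4072.79.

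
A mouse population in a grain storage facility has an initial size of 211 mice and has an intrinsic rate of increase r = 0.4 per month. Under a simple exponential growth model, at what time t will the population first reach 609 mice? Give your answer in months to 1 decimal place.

2.6 months

Set N₀·e^(rt) = 609: e^(0.4·t) = 609/211 = 2.8863.
0.4·t = ln(2.8863) = 1.06, so t = 1.06/0.4 = 2.6499.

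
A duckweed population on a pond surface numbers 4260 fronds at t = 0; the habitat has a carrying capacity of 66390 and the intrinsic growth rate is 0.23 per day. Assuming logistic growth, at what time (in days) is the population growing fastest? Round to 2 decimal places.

11.65 days

Logistic growth is fastest at N = K/2 = 33195.
A = (K − N₀)/N₀ = 14.585. Set K/(1 + A·e^(−rt)) = K/2 → A·e^(−rt) = 1.
e^(−0.23t) = 1/14.585 = 0.0685659, so t = ln(14.585)/0.23 = 2.68/0.23 = 11.652.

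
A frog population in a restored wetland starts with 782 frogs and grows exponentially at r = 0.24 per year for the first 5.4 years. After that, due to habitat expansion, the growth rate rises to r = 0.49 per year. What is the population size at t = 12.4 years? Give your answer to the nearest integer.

Phase 1: N(5.4) = 782·e^(0.24×5.4) = 782·e^1.296 = 2857.94.
Phase 2 runs for 12.4 − 5.4 = 7 years at r = 0.49.
N(12.4) = 2857.94·e^(0.49×7) = 2857.94·e^3.43 = 88243.4.

88243 frogs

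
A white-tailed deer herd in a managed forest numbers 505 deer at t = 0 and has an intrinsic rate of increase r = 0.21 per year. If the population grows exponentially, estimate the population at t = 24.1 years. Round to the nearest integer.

79663 deer

N(t) = N₀·e^(rt) = 505 × e^(0.21×24.1) = 505 × e^5.061.
e^5.061 ≈ 157.75, so N ≈ 505 × 157.75 = 79662.8.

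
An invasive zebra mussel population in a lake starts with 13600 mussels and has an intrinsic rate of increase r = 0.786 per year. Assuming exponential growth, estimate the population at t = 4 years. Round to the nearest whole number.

N(t) = N₀·e^(rt) = 13600 × e^(0.786×4) = 13600 × e^3.144.
e^3.144 ≈ 23.196, so N ≈ 13600 × 23.196 = 315472.

315472 mussels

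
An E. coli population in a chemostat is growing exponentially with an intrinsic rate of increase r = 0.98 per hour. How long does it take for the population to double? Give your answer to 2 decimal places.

0.71 hours

Doubling time t_d = ln(2)/r = 0.6931/0.98 = 0.70729.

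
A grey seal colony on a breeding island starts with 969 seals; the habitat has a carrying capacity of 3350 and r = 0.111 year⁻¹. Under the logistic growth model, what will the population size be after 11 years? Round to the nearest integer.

A = (K − N₀)/N₀ = (3350 − 969)/969 = 2.4572.
N(t) = K/(1 + A·e^(−rt)) = 3350/(1 + 2.4572×e^(−0.111×11)).
e^(−1.221) = 0.29494; denominator = 1 + 2.4572×0.29494 = 1.7247.
N = 3350/1.7247 = 1942.36.

1942 seals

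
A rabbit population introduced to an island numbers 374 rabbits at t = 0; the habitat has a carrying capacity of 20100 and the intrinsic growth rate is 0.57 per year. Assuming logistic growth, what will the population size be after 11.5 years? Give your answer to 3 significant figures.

A = (K − N₀)/N₀ = (20100 − 374)/374 = 52.743.
N(t) = K/(1 + A·e^(−rt)) = 20100/(1 + 52.743×e^(−0.57×11.5)).
e^(−6.555) = 0.001423; denominator = 1 + 52.743×0.001423 = 1.0751.
N = 20100/1.0751 = 18696.8.

18700 rabbits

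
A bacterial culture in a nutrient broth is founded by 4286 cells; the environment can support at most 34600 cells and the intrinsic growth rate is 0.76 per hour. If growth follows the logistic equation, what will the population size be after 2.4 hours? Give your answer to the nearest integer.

16158 cells

A = (K − N₀)/N₀ = (34600 − 4286)/4286 = 7.0728.
N(t) = K/(1 + A·e^(−rt)) = 34600/(1 + 7.0728×e^(−0.76×2.4)).
e^(−1.824) = 0.16138; denominator = 1 + 7.0728×0.16138 = 2.1414.
N = 34600/2.1414 = 16157.7.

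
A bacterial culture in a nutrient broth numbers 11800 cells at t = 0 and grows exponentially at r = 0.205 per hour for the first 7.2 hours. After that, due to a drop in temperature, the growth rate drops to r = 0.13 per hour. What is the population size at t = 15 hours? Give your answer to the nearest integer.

Phase 1: N(7.2) = 11800·e^(0.205×7.2) = 11800·e^1.476 = 51629.8.
Phase 2 runs for 15 − 7.2 = 7.8 hours at r = 0.13.
N(15) = 51629.8·e^(0.13×7.8) = 51629.8·e^1.014 = 142323.

142323 cells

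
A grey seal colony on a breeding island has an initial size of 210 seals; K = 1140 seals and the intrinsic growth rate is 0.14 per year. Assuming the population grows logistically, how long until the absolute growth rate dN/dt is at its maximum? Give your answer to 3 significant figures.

Logistic growth is fastest at N = K/2 = 570.
A = (K − N₀)/N₀ = 4.4286. Set K/(1 + A·e^(−rt)) = K/2 → A·e^(−rt) = 1.
e^(−0.14t) = 1/4.4286 = 0.225806, so t = ln(4.4286)/0.14 = 1.4881/0.14 = 10.629.

10.6 years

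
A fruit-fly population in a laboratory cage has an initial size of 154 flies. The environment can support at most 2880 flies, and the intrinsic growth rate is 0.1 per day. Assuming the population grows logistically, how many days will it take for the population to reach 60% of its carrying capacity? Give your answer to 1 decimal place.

32.8 days

A = (K − N₀)/N₀ = (2880 − 154)/154 = 17.701.
Solve 2880/(1 + 17.701·e^(−0.1t)) = 1728: 1 + 17.701·e^(−0.1t) = 1.6667, so e^(−0.1t) = 0.037662.
−0.1·t = ln(0.037662) = -3.2791, so t = 3.2791/0.1 = 32.791.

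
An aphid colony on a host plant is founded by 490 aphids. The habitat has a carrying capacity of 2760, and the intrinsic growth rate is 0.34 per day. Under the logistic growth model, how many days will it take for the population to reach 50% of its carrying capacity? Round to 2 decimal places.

4.51 days

A = (K − N₀)/N₀ = (2760 − 490)/490 = 4.6327.
Solve 2760/(1 + 4.6327·e^(−0.34t)) = 1380: 1 + 4.6327·e^(−0.34t) = 2, so e^(−0.34t) = 0.215859.
−0.34·t = ln(0.215859) = -1.5331, so t = 1.5331/0.34 = 4.5092.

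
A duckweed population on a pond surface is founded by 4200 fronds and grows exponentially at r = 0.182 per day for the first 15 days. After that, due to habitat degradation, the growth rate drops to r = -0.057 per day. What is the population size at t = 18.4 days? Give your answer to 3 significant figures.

Phase 1: N(15) = 4200·e^(0.182×15) = 4200·e^2.73 = 64398.1.
Phase 2 runs for 18.4 − 15 = 3.4 days at r = -0.057.
N(18.4) = 64398.1·e^(-0.057×3.4) = 64398.1·e^-0.1938 = 53052.6.

53100 fronds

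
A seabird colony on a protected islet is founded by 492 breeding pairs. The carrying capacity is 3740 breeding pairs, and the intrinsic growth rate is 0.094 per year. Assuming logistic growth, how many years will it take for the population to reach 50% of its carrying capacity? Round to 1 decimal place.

A = (K − N₀)/N₀ = (3740 − 492)/492 = 6.6016.
Solve 3740/(1 + 6.6016·e^(−0.094t)) = 1870: 1 + 6.6016·e^(−0.094t) = 2, so e^(−0.094t) = 0.151478.
−0.094·t = ln(0.151478) = -1.8873, so t = 1.8873/0.094 = 20.078.

20.1 years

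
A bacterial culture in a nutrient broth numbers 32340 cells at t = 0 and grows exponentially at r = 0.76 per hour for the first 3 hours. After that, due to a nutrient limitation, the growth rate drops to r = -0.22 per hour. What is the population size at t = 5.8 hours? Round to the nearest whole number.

Phase 1: N(3) = 32340·e^(0.76×3) = 32340·e^2.28 = 316178.
Phase 2 runs for 5.8 − 3 = 2.8 hours at r = -0.22.
N(5.8) = 316178·e^(-0.22×2.8) = 316178·e^-0.616 = 170768.

170768 cells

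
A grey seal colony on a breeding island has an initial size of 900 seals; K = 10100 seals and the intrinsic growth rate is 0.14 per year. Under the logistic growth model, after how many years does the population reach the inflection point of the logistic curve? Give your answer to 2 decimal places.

16.60 years

Logistic growth is fastest at N = K/2 = 5050.
A = (K − N₀)/N₀ = 10.222. Set K/(1 + A·e^(−rt)) = K/2 → A·e^(−rt) = 1.
e^(−0.14t) = 1/10.222 = 0.0978261, so t = ln(10.222)/0.14 = 2.3246/0.14 = 16.604.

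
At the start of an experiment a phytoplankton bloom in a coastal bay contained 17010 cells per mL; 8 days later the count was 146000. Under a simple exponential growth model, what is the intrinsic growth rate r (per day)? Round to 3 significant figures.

From N(t) = N₀·e^(rt): e^(r·8) = 146000/17010 = 8.5832.
r·8 = ln(8.5832) = 2.1498, so r = 2.1498/8 = 0.26873.

0.269 per day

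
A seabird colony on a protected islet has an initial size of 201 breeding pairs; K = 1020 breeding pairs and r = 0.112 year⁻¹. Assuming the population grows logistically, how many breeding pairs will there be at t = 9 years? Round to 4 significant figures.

A = (K − N₀)/N₀ = (1020 − 201)/201 = 4.0746.
N(t) = K/(1 + A·e^(−rt)) = 1020/(1 + 4.0746×e^(−0.112×9)).
e^(−1.008) = 0.36495; denominator = 1 + 4.0746×0.36495 = 2.487.
N = 1020/2.487 = 410.128.

410.1 breeding pairs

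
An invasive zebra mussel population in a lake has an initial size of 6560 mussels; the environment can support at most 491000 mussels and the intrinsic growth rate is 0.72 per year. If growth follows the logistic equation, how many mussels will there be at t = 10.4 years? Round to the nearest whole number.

A = (K − N₀)/N₀ = (491000 − 6560)/6560 = 73.848.
N(t) = K/(1 + A·e^(−rt)) = 491000/(1 + 73.848×e^(−0.72×10.4)).
e^(−7.488) = 0.00055976; denominator = 1 + 73.848×0.00055976 = 1.0413.
N = 491000/1.0413 = 471509.

471509 mussels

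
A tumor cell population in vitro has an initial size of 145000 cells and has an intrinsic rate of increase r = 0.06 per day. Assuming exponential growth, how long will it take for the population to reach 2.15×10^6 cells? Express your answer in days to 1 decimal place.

Set N₀·e^(rt) = 2.15×10^6: e^(0.06·t) = 2.15×10^6/145000 = 14.828.
0.06·t = ln(14.828) = 2.6965, so t = 2.6965/0.06 = 44.941.

44.9 days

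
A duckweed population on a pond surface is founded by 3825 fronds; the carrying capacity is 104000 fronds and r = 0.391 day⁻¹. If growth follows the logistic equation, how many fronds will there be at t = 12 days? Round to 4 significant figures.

83860 fronds

A = (K − N₀)/N₀ = (104000 − 3825)/3825 = 26.19.
N(t) = K/(1 + A·e^(−rt)) = 104000/(1 + 26.19×e^(−0.391×12)).
e^(−4.692) = 0.0091683; denominator = 1 + 26.19×0.0091683 = 1.2401.
N = 104000/1.2401 = 83863.2.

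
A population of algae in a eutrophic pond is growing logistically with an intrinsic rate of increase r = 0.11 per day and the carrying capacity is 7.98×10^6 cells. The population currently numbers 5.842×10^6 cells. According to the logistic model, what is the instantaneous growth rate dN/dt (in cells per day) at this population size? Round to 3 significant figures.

172000 cells per day

dN/dt = rN(1 − N/K) = 0.11 × 5.842×10^6 × (1 − 5.842×10^6/7.98×10^6).
1 − 5.842×10^6/7.98×10^6 = 0.26792; dN/dt = 0.11 × 5.842×10^6 × 0.26792 = 1.72171×10^5.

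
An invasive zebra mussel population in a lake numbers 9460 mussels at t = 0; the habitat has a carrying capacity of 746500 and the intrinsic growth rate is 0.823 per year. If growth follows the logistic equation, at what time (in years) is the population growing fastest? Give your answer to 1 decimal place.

5.3 years

Logistic growth is fastest at N = K/2 = 373250.
A = (K − N₀)/N₀ = 77.911. Set K/(1 + A·e^(−rt)) = K/2 → A·e^(−rt) = 1.
e^(−0.823t) = 1/77.911 = 0.0128351, so t = ln(77.911)/0.823 = 4.3556/0.823 = 5.2923.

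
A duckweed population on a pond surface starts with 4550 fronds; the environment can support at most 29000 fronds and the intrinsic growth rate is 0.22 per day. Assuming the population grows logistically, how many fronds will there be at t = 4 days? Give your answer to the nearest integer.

A = (K − N₀)/N₀ = (29000 − 4550)/4550 = 5.3736.
N(t) = K/(1 + A·e^(−rt)) = 29000/(1 + 5.3736×e^(−0.22×4)).
e^(−0.88) = 0.41478; denominator = 1 + 5.3736×0.41478 = 3.2289.
N = 29000/3.2289 = 8981.42.

8981 fronds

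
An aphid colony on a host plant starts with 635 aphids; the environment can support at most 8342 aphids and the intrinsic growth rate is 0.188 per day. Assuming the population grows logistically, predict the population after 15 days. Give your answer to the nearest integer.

A = (K − N₀)/N₀ = (8342 − 635)/635 = 12.137.
N(t) = K/(1 + A·e^(−rt)) = 8342/(1 + 12.137×e^(−0.188×15)).
e^(−2.82) = 0.059606; denominator = 1 + 12.137×0.059606 = 1.7234.
N = 8342/1.7234 = 4840.33.

4840 aphids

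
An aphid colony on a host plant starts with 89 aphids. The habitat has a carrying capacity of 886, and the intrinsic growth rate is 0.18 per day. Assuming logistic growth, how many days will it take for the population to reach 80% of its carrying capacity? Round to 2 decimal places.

19.88 days

A = (K − N₀)/N₀ = (886 − 89)/89 = 8.9551.
Solve 886/(1 + 8.9551·e^(−0.18t)) = 708.8: 1 + 8.9551·e^(−0.18t) = 1.25, so e^(−0.18t) = 0.0279172.
−0.18·t = ln(0.0279172) = -3.5785, so t = 3.5785/0.18 = 19.881.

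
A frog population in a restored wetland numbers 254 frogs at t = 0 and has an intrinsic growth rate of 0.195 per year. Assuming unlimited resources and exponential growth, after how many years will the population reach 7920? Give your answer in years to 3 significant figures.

17.6 years

Set N₀·e^(rt) = 7920: e^(0.195·t) = 7920/254 = 31.181.
0.195·t = ln(31.181) = 3.4398, so t = 3.4398/0.195 = 17.64.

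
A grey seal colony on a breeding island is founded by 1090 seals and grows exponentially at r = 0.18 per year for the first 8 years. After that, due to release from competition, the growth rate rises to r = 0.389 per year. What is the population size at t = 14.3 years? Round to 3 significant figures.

53400 seals

Phase 1: N(8) = 1090·e^(0.18×8) = 1090·e^1.44 = 4600.56.
Phase 2 runs for 14.3 − 8 = 6.3 years at r = 0.389.
N(14.3) = 4600.56·e^(0.389×6.3) = 4600.56·e^2.451 = 53350.2.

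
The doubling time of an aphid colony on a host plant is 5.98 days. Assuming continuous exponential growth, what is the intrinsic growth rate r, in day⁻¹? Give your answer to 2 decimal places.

0.12 per day

r = ln(2)/t_d = 0.6931/5.98 = 0.11591.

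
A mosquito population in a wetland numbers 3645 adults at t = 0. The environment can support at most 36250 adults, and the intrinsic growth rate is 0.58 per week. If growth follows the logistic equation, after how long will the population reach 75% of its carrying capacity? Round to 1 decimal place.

A = (K − N₀)/N₀ = (36250 − 3645)/3645 = 8.9451.
Solve 36250/(1 + 8.9451·e^(−0.58t)) = 27187.5: 1 + 8.9451·e^(−0.58t) = 1.3333, so e^(−0.58t) = 0.0372642.
−0.58·t = ln(0.0372642) = -3.2897, so t = 3.2897/0.58 = 5.6719.

5.7 weeks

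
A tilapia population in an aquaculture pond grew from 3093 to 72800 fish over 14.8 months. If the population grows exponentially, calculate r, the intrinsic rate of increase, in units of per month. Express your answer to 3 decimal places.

0.213 per month

From N(t) = N₀·e^(rt): e^(r·14.8) = 72800/3093 = 23.537.
r·14.8 = ln(23.537) = 3.1586, so r = 3.1586/14.8 = 0.21342.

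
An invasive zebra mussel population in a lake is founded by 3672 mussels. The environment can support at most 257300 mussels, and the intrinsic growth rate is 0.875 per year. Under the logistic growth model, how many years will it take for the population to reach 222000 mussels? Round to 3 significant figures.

A = (K − N₀)/N₀ = (257300 − 3672)/3672 = 69.071.
Solve 257300/(1 + 69.071·e^(−0.875t)) = 222000: 1 + 69.071·e^(−0.875t) = 1.159, so e^(−0.875t) = 0.00230212.
−0.875·t = ln(0.00230212) = -6.0739, so t = 6.0739/0.875 = 6.9416.

6.94 years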